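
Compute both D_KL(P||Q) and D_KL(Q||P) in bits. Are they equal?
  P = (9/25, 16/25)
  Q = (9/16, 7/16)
D_KL(P||Q) = 0.1194, D_KL(Q||P) = 0.1221

KL divergence is not symmetric: D_KL(P||Q) ≠ D_KL(Q||P) in general.

D_KL(P||Q) = 0.1194 bits
D_KL(Q||P) = 0.1221 bits

No, they are not equal!

This asymmetry is why KL divergence is not a true distance metric.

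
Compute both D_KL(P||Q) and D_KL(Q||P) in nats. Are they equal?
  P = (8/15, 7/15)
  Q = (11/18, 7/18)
D_KL(P||Q) = 0.0125, D_KL(Q||P) = 0.0123

KL divergence is not symmetric: D_KL(P||Q) ≠ D_KL(Q||P) in general.

D_KL(P||Q) = 0.0125 nats
D_KL(Q||P) = 0.0123 nats

No, they are not equal!

This asymmetry is why KL divergence is not a true distance metric.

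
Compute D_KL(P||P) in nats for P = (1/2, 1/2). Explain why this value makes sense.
0.0000 nats

KL divergence satisfies the Gibbs inequality: D_KL(P||Q) ≥ 0 for all distributions P, Q.

D_KL(P||Q) = Σ p(x) log(p(x)/q(x))
Each term is p(x) × log_e(p(x)/p(x)) = p(x) × log_e(1) = 0, so the sum is 0.
D_KL(P||Q) = 0.0000 nats

When P = Q, the KL divergence is exactly 0, as there is no 'divergence' between identical distributions.

This non-negativity is a fundamental property: relative entropy cannot be negative because it measures how different Q is from P.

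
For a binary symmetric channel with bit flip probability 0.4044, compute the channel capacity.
0.0265 bits

For a binary symmetric channel (BSC) with error probability p:
Capacity C = 1 - H(p) bits per symbol

where H(p) = -p log₂(p) - (1-p) log₂(1-p) is the binary entropy function.

H(0.4044) = 0.9735 bits
C = 1 - 0.9735 = 0.0265 bits per symbol

This means we can reliably transmit up to 0.0265 bits of information per channel use.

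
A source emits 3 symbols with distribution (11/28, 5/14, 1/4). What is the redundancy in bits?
0.0249 bits

Redundancy measures how far a source is from maximum entropy:
R = H_max - H(X)

Maximum entropy for 3 symbols: H_max = log_2(3) = 1.5850 bits
Actual entropy: H(X) = 1.5601 bits
Redundancy: R = 1.5850 - 1.5601 = 0.0249 bits

This redundancy represents potential for compression: the source could be compressed by 0.0249 bits per symbol.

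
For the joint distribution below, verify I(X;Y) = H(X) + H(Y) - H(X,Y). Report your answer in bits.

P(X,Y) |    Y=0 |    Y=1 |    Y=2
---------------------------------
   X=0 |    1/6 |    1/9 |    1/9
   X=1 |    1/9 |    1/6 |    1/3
I(X;Y) = 0.0641 bits

Mutual information has multiple equivalent forms:
- I(X;Y) = H(X) - H(X|Y)
- I(X;Y) = H(Y) - H(Y|X)
- I(X;Y) = H(X) + H(Y) - H(X,Y)

Computing all quantities:
H(X) = 0.9641, H(Y) = 1.5466, H(X,Y) = 2.4466
H(X|Y) = 0.9000, H(Y|X) = 1.4825

Verification:
H(X) - H(X|Y) = 0.9641 - 0.9000 = 0.0641
H(Y) - H(Y|X) = 1.5466 - 1.4825 = 0.0641
H(X) + H(Y) - H(X,Y) = 0.9641 + 1.5466 - 2.4466 = 0.0641

All forms give I(X;Y) = 0.0641 bits. ✓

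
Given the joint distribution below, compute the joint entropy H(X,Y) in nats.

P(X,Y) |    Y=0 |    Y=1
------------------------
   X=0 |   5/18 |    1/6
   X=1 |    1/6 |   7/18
1.3204 nats

Joint entropy is H(X,Y) = -Σ_{x,y} p(x,y) log p(x,y).

Summing over all non-zero entries:
H(X,Y) = -[5/18·log_e(5/18) + 1/6·log_e(1/6) + 1/6·log_e(1/6) + 7/18·log_e(7/18)]
H(X,Y) = 1.3204 nats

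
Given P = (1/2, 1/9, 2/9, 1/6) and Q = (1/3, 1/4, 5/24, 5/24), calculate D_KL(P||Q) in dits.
0.0390 dits

KL divergence: D_KL(P||Q) = Σ p(x) log(p(x)/q(x))

Computing term by term:
  x=0: 1/2 × log_10[(1/2)/(1/3)] = 1/2 × 0.1761 = 0.0880
  x=1: 1/9 × log_10[(1/9)/(1/4)] = 1/9 × -0.3522 = -0.0391
  x=2: 2/9 × log_10[(2/9)/(5/24)] = 2/9 × 0.0280 = 0.0062
  x=3: 1/6 × log_10[(1/6)/(5/24)] = 1/6 × -0.0969 = -0.0162

D_KL(P||Q) = 0.0390 dits

Note: KL divergence is always non-negative and equals 0 iff P = Q.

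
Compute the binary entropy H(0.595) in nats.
0.6750 nats

The binary entropy function is:
H(p) = -p log(p) - (1-p) log(1-p)

H(0.595) = -0.595 × log_e(0.595) - 0.405 × log_e(0.405)
H(0.595) = 0.6750 nats

Note: Binary entropy is maximized at p=0.5 (H=1 bit) and minimized at p=0 or p=1 (H=0).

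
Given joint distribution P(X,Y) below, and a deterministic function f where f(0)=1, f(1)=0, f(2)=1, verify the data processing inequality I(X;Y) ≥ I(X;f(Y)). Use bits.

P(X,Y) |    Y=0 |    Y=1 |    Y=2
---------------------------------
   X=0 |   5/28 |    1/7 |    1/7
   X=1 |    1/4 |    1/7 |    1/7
I(X;Y) = 0.0049, I(X;f(Y)) = 0.0015, inequality holds: 0.0049 ≥ 0.0015

Data Processing Inequality: For any Markov chain X → Y → Z, we have I(X;Y) ≥ I(X;Z).

Here Z = f(Y) is a deterministic function of Y, forming X → Y → Z.

Original I(X;Y) = 0.0049 bits

After applying f:
P(X,Z) where Z=f(Y):
- P(X,Z=0) = P(X,Y=1)
- P(X,Z=1) = P(X,Y=0) + P(X,Y=2)

I(X;Z) = I(X;f(Y)) = 0.0015 bits

Verification: 0.0049 ≥ 0.0015 ✓

Information cannot be created by processing; the function f can only lose information about X.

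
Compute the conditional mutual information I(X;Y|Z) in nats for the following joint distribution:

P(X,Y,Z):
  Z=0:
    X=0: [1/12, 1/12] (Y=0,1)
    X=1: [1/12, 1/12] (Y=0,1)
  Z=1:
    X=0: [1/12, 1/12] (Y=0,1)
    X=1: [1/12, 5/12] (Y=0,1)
0.0341 nats

Conditional mutual information: I(X;Y|Z) = H(X|Z) + H(Y|Z) - H(X,Y|Z)

H(Z) = 0.6365
H(X,Z) = 1.2425 → H(X|Z) = 0.6059
H(Y,Z) = 1.2425 → H(Y|Z) = 0.6059
H(X,Y,Z) = 1.8143 → H(X,Y|Z) = 1.1778

I(X;Y|Z) = 0.6059 + 0.6059 - 1.1778 = 0.0341 nats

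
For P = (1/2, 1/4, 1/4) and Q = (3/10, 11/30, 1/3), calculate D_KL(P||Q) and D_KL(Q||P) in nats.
D_KL(P||Q) = 0.0877, D_KL(Q||P) = 0.0831

KL divergence is not symmetric: D_KL(P||Q) ≠ D_KL(Q||P) in general.

D_KL(P||Q) = 0.0877 nats
D_KL(Q||P) = 0.0831 nats

No, they are not equal!

This asymmetry is why KL divergence is not a true distance metric.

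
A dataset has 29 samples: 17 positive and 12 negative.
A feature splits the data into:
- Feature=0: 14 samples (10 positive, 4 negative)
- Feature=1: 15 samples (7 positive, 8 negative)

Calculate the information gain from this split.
0.0462 bits

Information Gain = H(Y) - H(Y|Feature)

Before split:
P(positive) = 17/29 = 0.5862
H(Y) = 0.9784 bits

After split:
Feature=0: H = 0.8631 bits (weight = 14/29)
Feature=1: H = 0.9968 bits (weight = 15/29)
H(Y|Feature) = (14/29)×0.8631 + (15/29)×0.9968 = 0.9323 bits

Information Gain = 0.9784 - 0.9323 = 0.0462 bits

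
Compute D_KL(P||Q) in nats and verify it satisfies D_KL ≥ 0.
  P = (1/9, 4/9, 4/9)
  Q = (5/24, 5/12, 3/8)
0.0343 nats

KL divergence satisfies the Gibbs inequality: D_KL(P||Q) ≥ 0 for all distributions P, Q.

D_KL(P||Q) = Σ p(x) log(p(x)/q(x))
Term by term:
  x=0: 1/9 × log_e[(1/9)/(5/24)] = -0.0698
  x=1: 4/9 × log_e[(4/9)/(5/12)] = 0.0287
  x=2: 4/9 × log_e[(4/9)/(3/8)] = 0.0755
D_KL(P||Q) = 0.0343 nats

D_KL(P||Q) = 0.0343 ≥ 0 ✓

This non-negativity is a fundamental property: relative entropy cannot be negative because it measures how different Q is from P.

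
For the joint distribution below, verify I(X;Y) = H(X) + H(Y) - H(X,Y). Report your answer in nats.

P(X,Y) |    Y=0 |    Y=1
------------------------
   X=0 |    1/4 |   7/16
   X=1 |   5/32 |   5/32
I(X;Y) = 0.0082 nats

Mutual information has multiple equivalent forms:
- I(X;Y) = H(X) - H(X|Y)
- I(X;Y) = H(Y) - H(Y|X)
- I(X;Y) = H(X) + H(Y) - H(X,Y)

Computing all quantities:
H(X) = 0.6211, H(Y) = 0.6755, H(X,Y) = 1.2883
H(X|Y) = 0.6129, H(Y|X) = 0.6673

Verification:
H(X) - H(X|Y) = 0.6211 - 0.6129 = 0.0082
H(Y) - H(Y|X) = 0.6755 - 0.6673 = 0.0082
H(X) + H(Y) - H(X,Y) = 0.6211 + 0.6755 - 1.2883 = 0.0082

All forms give I(X;Y) = 0.0082 nats. ✓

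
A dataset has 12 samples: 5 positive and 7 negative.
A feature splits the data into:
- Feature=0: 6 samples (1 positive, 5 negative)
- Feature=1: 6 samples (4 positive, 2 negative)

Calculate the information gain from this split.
0.1957 bits

Information Gain = H(Y) - H(Y|Feature)

Before split:
P(positive) = 5/12 = 0.4167
H(Y) = 0.9799 bits

After split:
Feature=0: H = 0.6500 bits (weight = 6/12)
Feature=1: H = 0.9183 bits (weight = 6/12)
H(Y|Feature) = (6/12)×0.6500 + (6/12)×0.9183 = 0.7842 bits

Information Gain = 0.9799 - 0.7842 = 0.1957 bits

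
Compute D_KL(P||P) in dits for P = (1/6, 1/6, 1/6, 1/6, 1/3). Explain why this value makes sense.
0.0000 dits

KL divergence satisfies the Gibbs inequality: D_KL(P||Q) ≥ 0 for all distributions P, Q.

D_KL(P||Q) = Σ p(x) log(p(x)/q(x))
Each term is p(x) × log_10(p(x)/p(x)) = p(x) × log_10(1) = 0, so the sum is 0.
D_KL(P||Q) = 0.0000 dits

When P = Q, the KL divergence is exactly 0, as there is no 'divergence' between identical distributions.

This non-negativity is a fundamental property: relative entropy cannot be negative because it measures how different Q is from P.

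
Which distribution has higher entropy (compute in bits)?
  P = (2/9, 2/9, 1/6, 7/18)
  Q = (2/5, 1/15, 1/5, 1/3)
P

Computing entropies in bits:
H(P) = 1.9251
H(Q) = 1.7819

Distribution P has higher entropy.

Intuition: The distribution closer to uniform (more spread out) has higher entropy.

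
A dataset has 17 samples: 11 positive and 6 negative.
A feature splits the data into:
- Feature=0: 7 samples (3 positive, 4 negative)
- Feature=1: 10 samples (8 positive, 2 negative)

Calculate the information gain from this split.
0.1063 bits

Information Gain = H(Y) - H(Y|Feature)

Before split:
P(positive) = 11/17 = 0.6471
H(Y) = 0.9367 bits

After split:
Feature=0: H = 0.9852 bits (weight = 7/17)
Feature=1: H = 0.7219 bits (weight = 10/17)
H(Y|Feature) = (7/17)×0.9852 + (10/17)×0.7219 = 0.8303 bits

Information Gain = 0.9367 - 0.8303 = 0.1063 bits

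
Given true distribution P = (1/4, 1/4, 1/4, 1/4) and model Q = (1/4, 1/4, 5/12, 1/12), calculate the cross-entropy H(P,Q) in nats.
1.5332 nats

Cross-entropy: H(P,Q) = -Σ p(x) log q(x)

Alternatively: H(P,Q) = H(P) + D_KL(P||Q)
H(P) = 1.3863 nats
D_KL(P||Q) = 0.1469 nats

H(P,Q) = 1.3863 + 0.1469 = 1.5332 nats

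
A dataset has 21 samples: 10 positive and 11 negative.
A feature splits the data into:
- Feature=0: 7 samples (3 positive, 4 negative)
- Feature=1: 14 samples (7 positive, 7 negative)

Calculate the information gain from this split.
0.0033 bits

Information Gain = H(Y) - H(Y|Feature)

Before split:
P(positive) = 10/21 = 0.4762
H(Y) = 0.9984 bits

After split:
Feature=0: H = 0.9852 bits (weight = 7/21)
Feature=1: H = 1.0000 bits (weight = 14/21)
H(Y|Feature) = (7/21)×0.9852 + (14/21)×1.0000 = 0.9951 bits

Information Gain = 0.9984 - 0.9951 = 0.0033 bits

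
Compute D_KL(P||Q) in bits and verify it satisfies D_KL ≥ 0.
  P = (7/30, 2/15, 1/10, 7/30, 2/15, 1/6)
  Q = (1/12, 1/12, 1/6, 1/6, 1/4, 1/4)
0.2582 bits

KL divergence satisfies the Gibbs inequality: D_KL(P||Q) ≥ 0 for all distributions P, Q.

D_KL(P||Q) = Σ p(x) log(p(x)/q(x))
Term by term:
  x=0: 7/30 × log_2[(7/30)/(1/12)] = 0.3466
  x=1: 2/15 × log_2[(2/15)/(1/12)] = 0.0904
  x=2: 1/10 × log_2[(1/10)/(1/6)] = -0.0737
  x=3: 7/30 × log_2[(7/30)/(1/6)] = 0.1133
  x=4: 2/15 × log_2[(2/15)/(1/4)] = -0.1209
  x=5: 1/6 × log_2[(1/6)/(1/4)] = -0.0975
D_KL(P||Q) = 0.2582 bits

D_KL(P||Q) = 0.2582 ≥ 0 ✓

This non-negativity is a fundamental property: relative entropy cannot be negative because it measures how different Q is from P.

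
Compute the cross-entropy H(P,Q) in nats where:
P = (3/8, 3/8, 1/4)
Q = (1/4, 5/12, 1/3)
1.1228 nats

Cross-entropy: H(P,Q) = -Σ p(x) log q(x)

Alternatively: H(P,Q) = H(P) + D_KL(P||Q)
H(P) = 1.0822 nats
D_KL(P||Q) = 0.0406 nats

H(P,Q) = 1.0822 + 0.0406 = 1.1228 nats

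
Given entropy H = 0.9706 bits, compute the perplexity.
1.9597

Perplexity is 2^H (or exp(H) for natural log).

H = 0.9706 bits
Perplexity = 2^0.9706 = 1.9597

Interpretation: The model's uncertainty is equivalent to choosing uniformly among 2.0 options.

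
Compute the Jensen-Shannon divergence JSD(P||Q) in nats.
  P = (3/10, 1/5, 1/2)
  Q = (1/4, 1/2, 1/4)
0.0556 nats

Jensen-Shannon divergence is:
JSD(P||Q) = 0.5 × D_KL(P||M) + 0.5 × D_KL(Q||M)
where M = 0.5 × (P + Q) is the mixture distribution.

M = 0.5 × (3/10, 1/5, 1/2) + 0.5 × (1/4, 1/2, 1/4) = (11/40, 7/20, 3/8)

D_KL(P||M) = 0.0580 nats
D_KL(Q||M) = 0.0531 nats

JSD(P||Q) = 0.5 × 0.0580 + 0.5 × 0.0531 = 0.0556 nats

Unlike KL divergence, JSD is symmetric and bounded: 0 ≤ JSD ≤ log(2).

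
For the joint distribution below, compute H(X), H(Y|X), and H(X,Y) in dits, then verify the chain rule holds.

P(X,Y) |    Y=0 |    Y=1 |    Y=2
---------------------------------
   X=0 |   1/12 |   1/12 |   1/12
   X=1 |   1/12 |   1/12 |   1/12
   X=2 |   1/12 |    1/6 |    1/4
H(X,Y) = 0.9097, H(X) = 0.4515, H(Y|X) = 0.4582 (all in dits)

Chain rule: H(X,Y) = H(X) + H(Y|X)

Left side — joint entropy directly:
H(X,Y) = -Σ p(x,y) log p(x,y) = 0.9097 dits

Right side — compute H(Y|X) from the conditional distributions:
P(X) = (1/4, 1/4, 1/2), so H(X) = 0.4515 dits
H(Y|X) = Σ_x P(X=x) · H(Y|X=x):
  P(Y|X=0) = (1/3, 1/3, 1/3), H(Y|X=0) = 0.4771, weight P(X=0) = 1/4
  P(Y|X=1) = (1/3, 1/3, 1/3), H(Y|X=1) = 0.4771, weight P(X=1) = 1/4
  P(Y|X=2) = (1/6, 1/3, 1/2), H(Y|X=2) = 0.4392, weight P(X=2) = 1/2
H(Y|X) = 0.4582 dits

H(X) + H(Y|X) = 0.4515 + 0.4582 = 0.9097 dits

Both sides equal 0.9097 dits. ✓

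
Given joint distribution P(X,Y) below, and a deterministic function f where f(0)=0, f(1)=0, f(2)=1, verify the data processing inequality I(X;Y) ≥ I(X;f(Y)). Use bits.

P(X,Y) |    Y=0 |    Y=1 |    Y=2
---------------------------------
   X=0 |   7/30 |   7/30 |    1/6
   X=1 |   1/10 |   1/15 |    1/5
I(X;Y) = 0.0606, I(X;f(Y)) = 0.0570, inequality holds: 0.0606 ≥ 0.0570

Data Processing Inequality: For any Markov chain X → Y → Z, we have I(X;Y) ≥ I(X;Z).

Here Z = f(Y) is a deterministic function of Y, forming X → Y → Z.

Original I(X;Y) = 0.0606 bits

After applying f:
P(X,Z) where Z=f(Y):
- P(X,Z=0) = P(X,Y=0) + P(X,Y=1)
- P(X,Z=1) = P(X,Y=2)

I(X;Z) = I(X;f(Y)) = 0.0570 bits

Verification: 0.0606 ≥ 0.0570 ✓

Information cannot be created by processing; the function f can only lose information about X.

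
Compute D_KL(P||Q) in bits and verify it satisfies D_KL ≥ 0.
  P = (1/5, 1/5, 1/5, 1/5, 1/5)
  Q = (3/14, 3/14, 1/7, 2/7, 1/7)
0.0514 bits

KL divergence satisfies the Gibbs inequality: D_KL(P||Q) ≥ 0 for all distributions P, Q.

D_KL(P||Q) = Σ p(x) log(p(x)/q(x))
Term by term:
  x=0: 1/5 × log_2[(1/5)/(3/14)] = -0.0199
  x=1: 1/5 × log_2[(1/5)/(3/14)] = -0.0199
  x=2: 1/5 × log_2[(1/5)/(1/7)] = 0.0971
  x=3: 1/5 × log_2[(1/5)/(2/7)] = -0.1029
  x=4: 1/5 × log_2[(1/5)/(1/7)] = 0.0971
D_KL(P||Q) = 0.0514 bits

D_KL(P||Q) = 0.0514 ≥ 0 ✓

This non-negativity is a fundamental property: relative entropy cannot be negative because it measures how different Q is from P.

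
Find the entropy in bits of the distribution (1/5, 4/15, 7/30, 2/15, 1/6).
2.2812 bits

Shannon entropy is H(X) = -Σ p(x) log p(x).

For P = (1/5, 4/15, 7/30, 2/15, 1/6):
H = -1/5 × log_2(1/5) -4/15 × log_2(4/15) -7/30 × log_2(7/30) -2/15 × log_2(2/15) -1/6 × log_2(1/6)
H = 2.2812 bits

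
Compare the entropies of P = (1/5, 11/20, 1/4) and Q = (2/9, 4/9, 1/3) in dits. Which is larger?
Q

Computing entropies in dits:
H(P) = 0.4331
H(Q) = 0.4607

Distribution Q has higher entropy.

Intuition: The distribution closer to uniform (more spread out) has higher entropy.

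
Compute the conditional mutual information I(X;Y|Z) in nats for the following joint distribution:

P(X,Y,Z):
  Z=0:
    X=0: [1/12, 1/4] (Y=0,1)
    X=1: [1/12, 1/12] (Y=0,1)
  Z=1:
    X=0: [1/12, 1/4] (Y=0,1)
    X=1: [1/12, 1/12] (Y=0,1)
0.0306 nats

Conditional mutual information: I(X;Y|Z) = H(X|Z) + H(Y|Z) - H(X,Y|Z)

H(Z) = 0.6931
H(X,Z) = 1.3297 → H(X|Z) = 0.6365
H(Y,Z) = 1.3297 → H(Y|Z) = 0.6365
H(X,Y,Z) = 1.9356 → H(X,Y|Z) = 1.2425

I(X;Y|Z) = 0.6365 + 0.6365 - 1.2425 = 0.0306 nats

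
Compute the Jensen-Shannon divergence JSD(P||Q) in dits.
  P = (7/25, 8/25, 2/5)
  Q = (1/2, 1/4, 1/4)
0.0116 dits

Jensen-Shannon divergence is:
JSD(P||Q) = 0.5 × D_KL(P||M) + 0.5 × D_KL(Q||M)
where M = 0.5 × (P + Q) is the mixture distribution.

M = 0.5 × (7/25, 8/25, 2/5) + 0.5 × (1/2, 1/4, 1/4) = (0.39, 0.285, 13/40)

D_KL(P||M) = 0.0119 dits
D_KL(Q||M) = 0.0112 dits

JSD(P||Q) = 0.5 × 0.0119 + 0.5 × 0.0112 = 0.0116 dits

Unlike KL divergence, JSD is symmetric and bounded: 0 ≤ JSD ≤ log(2).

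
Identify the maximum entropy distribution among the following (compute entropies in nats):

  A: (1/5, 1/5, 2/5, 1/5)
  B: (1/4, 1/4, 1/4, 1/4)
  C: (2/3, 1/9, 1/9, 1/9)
B

For a discrete distribution over n outcomes, entropy is maximized by the uniform distribution.

Computing entropies:
H(A) = 1.3322 nats
H(B) = 1.3863 nats
H(C) = 1.0027 nats

The uniform distribution (where all probabilities equal 1/4) achieves the maximum entropy of log_e(4) = 1.3863 nats.

Distribution B has the highest entropy.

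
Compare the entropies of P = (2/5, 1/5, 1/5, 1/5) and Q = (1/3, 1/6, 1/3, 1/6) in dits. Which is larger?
P

Computing entropies in dits:
H(P) = 0.5786
H(Q) = 0.5775

Distribution P has higher entropy.

Intuition: The distribution closer to uniform (more spread out) has higher entropy.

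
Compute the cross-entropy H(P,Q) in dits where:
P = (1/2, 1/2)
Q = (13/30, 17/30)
0.3049 dits

Cross-entropy: H(P,Q) = -Σ p(x) log q(x)

Alternatively: H(P,Q) = H(P) + D_KL(P||Q)
H(P) = 0.3010 dits
D_KL(P||Q) = 0.0039 dits

H(P,Q) = 0.3010 + 0.0039 = 0.3049 dits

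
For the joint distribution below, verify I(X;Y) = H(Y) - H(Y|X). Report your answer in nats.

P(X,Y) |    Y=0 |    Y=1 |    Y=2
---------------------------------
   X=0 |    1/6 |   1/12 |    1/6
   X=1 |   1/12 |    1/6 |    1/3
I(X;Y) = 0.0427 nats

Mutual information has multiple equivalent forms:
- I(X;Y) = H(X) - H(X|Y)
- I(X;Y) = H(Y) - H(Y|X)
- I(X;Y) = H(X) + H(Y) - H(X,Y)

Computing all quantities:
H(X) = 0.6792, H(Y) = 1.0397, H(X,Y) = 1.6762
H(X|Y) = 0.6365, H(Y|X) = 0.9970

Verification:
H(X) - H(X|Y) = 0.6792 - 0.6365 = 0.0427
H(Y) - H(Y|X) = 1.0397 - 0.9970 = 0.0427
H(X) + H(Y) - H(X,Y) = 0.6792 + 1.0397 - 1.6762 = 0.0427

All forms give I(X;Y) = 0.0427 nats. ✓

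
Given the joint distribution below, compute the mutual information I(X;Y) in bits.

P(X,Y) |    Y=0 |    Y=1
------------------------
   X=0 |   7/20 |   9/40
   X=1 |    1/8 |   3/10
0.0715 bits

Mutual information: I(X;Y) = H(X) + H(Y) - H(X,Y)

Marginals:
P(X) = (23/40, 17/40), H(X) = 0.9837 bits
P(Y) = (19/40, 21/40), H(Y) = 0.9982 bits

Joint entropy: H(X,Y) = 1.9104 bits

I(X;Y) = 0.9837 + 0.9982 - 1.9104 = 0.0715 bits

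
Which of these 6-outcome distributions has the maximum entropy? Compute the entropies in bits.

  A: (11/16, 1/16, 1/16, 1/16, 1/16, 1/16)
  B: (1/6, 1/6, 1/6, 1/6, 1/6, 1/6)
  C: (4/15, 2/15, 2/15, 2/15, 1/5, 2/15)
B

For a discrete distribution over n outcomes, entropy is maximized by the uniform distribution.

Computing entropies:
H(A) = 1.6216 bits
H(B) = 2.5850 bits
H(C) = 2.5232 bits

The uniform distribution (where all probabilities equal 1/6) achieves the maximum entropy of log_2(6) = 2.5850 bits.

Distribution B has the highest entropy.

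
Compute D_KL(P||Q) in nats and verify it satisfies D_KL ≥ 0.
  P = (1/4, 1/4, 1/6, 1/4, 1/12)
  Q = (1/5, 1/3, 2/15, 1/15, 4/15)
0.2546 nats

KL divergence satisfies the Gibbs inequality: D_KL(P||Q) ≥ 0 for all distributions P, Q.

D_KL(P||Q) = Σ p(x) log(p(x)/q(x))
Term by term:
  x=0: 1/4 × log_e[(1/4)/(1/5)] = 0.0558
  x=1: 1/4 × log_e[(1/4)/(1/3)] = -0.0719
  x=2: 1/6 × log_e[(1/6)/(2/15)] = 0.0372
  x=3: 1/4 × log_e[(1/4)/(1/15)] = 0.3304
  x=4: 1/12 × log_e[(1/12)/(4/15)] = -0.0969
D_KL(P||Q) = 0.2546 nats

D_KL(P||Q) = 0.2546 ≥ 0 ✓

This non-negativity is a fundamental property: relative entropy cannot be negative because it measures how different Q is from P.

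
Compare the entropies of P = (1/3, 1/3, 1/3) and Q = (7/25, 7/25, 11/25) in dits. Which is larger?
P

Computing entropies in dits:
H(P) = 0.4771
H(Q) = 0.4665

Distribution P has higher entropy.

Intuition: The distribution closer to uniform (more spread out) has higher entropy.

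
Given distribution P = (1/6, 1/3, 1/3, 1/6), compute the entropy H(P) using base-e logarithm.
1.3297 nats

Shannon entropy is H(X) = -Σ p(x) log p(x).

For P = (1/6, 1/3, 1/3, 1/6):
H = -1/6 × log_e(1/6) -1/3 × log_e(1/3) -1/3 × log_e(1/3) -1/6 × log_e(1/6)
H = 1.3297 nats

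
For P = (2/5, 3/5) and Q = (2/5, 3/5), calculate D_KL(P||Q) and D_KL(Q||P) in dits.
D_KL(P||Q) = 0.0000, D_KL(Q||P) = 0.0000

KL divergence is not symmetric: D_KL(P||Q) ≠ D_KL(Q||P) in general.

D_KL(P||Q) = 0.0000 dits
D_KL(Q||P) = 0.0000 dits

In this case they happen to be equal (to 4 decimal places).

This asymmetry is why KL divergence is not a true distance metric.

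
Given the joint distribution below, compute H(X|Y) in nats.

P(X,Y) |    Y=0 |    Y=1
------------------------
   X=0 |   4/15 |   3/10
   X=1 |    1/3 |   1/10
0.6371 nats

Using the chain rule: H(X|Y) = H(X,Y) - H(Y)

First, compute H(X,Y) = 1.3101 nats

Marginal P(Y) = (3/5, 2/5)
H(Y) = 0.6730 nats

H(X|Y) = H(X,Y) - H(Y) = 1.3101 - 0.6730 = 0.6371 nats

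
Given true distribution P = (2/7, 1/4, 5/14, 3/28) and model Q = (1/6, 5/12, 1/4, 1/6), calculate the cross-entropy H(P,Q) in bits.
2.0456 bits

Cross-entropy: H(P,Q) = -Σ p(x) log q(x)

Alternatively: H(P,Q) = H(P) + D_KL(P||Q)
H(P) = 1.8922 bits
D_KL(P||Q) = 0.1534 bits

H(P,Q) = 1.8922 + 0.1534 = 2.0456 bits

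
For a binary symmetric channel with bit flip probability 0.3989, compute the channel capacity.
0.0297 bits

For a binary symmetric channel (BSC) with error probability p:
Capacity C = 1 - H(p) bits per symbol

where H(p) = -p log₂(p) - (1-p) log₂(1-p) is the binary entropy function.

H(0.3989) = 0.9703 bits
C = 1 - 0.9703 = 0.0297 bits per symbol

This means we can reliably transmit up to 0.0297 bits of information per channel use.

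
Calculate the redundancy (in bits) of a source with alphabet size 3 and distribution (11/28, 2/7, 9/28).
0.0127 bits

Redundancy measures how far a source is from maximum entropy:
R = H_max - H(X)

Maximum entropy for 3 symbols: H_max = log_2(3) = 1.5850 bits
Actual entropy: H(X) = 1.5722 bits
Redundancy: R = 1.5850 - 1.5722 = 0.0127 bits

This redundancy represents potential for compression: the source could be compressed by 0.0127 bits per symbol.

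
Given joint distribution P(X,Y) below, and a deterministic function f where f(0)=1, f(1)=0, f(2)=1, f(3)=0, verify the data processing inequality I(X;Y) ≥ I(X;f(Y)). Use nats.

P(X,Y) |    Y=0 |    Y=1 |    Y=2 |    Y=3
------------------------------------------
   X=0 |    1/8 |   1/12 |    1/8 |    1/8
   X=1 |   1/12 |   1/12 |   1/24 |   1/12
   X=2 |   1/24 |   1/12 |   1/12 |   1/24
I(X;Y) = 0.0303, I(X;f(Y)) = 0.0049, inequality holds: 0.0303 ≥ 0.0049

Data Processing Inequality: For any Markov chain X → Y → Z, we have I(X;Y) ≥ I(X;Z).

Here Z = f(Y) is a deterministic function of Y, forming X → Y → Z.

Original I(X;Y) = 0.0303 nats

After applying f:
P(X,Z) where Z=f(Y):
- P(X,Z=0) = P(X,Y=1) + P(X,Y=3)
- P(X,Z=1) = P(X,Y=0) + P(X,Y=2)

I(X;Z) = I(X;f(Y)) = 0.0049 nats

Verification: 0.0303 ≥ 0.0049 ✓

Information cannot be created by processing; the function f can only lose information about X.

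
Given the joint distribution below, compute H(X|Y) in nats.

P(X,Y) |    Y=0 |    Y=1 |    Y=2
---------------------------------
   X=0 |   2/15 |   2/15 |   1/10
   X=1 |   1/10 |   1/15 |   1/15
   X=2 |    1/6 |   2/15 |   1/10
1.0712 nats

Using the chain rule: H(X|Y) = H(X,Y) - H(Y)

First, compute H(X,Y) = 2.1564 nats

Marginal P(Y) = (2/5, 1/3, 4/15)
H(Y) = 1.0852 nats

H(X|Y) = H(X,Y) - H(Y) = 2.1564 - 1.0852 = 1.0712 nats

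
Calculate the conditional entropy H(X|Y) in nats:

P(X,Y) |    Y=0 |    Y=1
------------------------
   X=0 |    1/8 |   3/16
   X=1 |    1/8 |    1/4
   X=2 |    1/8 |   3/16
1.0925 nats

Using the chain rule: H(X|Y) = H(X,Y) - H(Y)

First, compute H(X,Y) = 1.7541 nats

Marginal P(Y) = (3/8, 5/8)
H(Y) = 0.6616 nats

H(X|Y) = H(X,Y) - H(Y) = 1.7541 - 0.6616 = 1.0925 nats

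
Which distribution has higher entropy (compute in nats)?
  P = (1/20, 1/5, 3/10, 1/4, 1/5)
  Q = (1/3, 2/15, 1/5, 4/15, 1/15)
P

Computing entropies in nats:
H(P) = 1.5013
H(Q) = 1.4898

Distribution P has higher entropy.

Intuition: The distribution closer to uniform (more spread out) has higher entropy.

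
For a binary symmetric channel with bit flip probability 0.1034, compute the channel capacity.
0.5203 bits

For a binary symmetric channel (BSC) with error probability p:
Capacity C = 1 - H(p) bits per symbol

where H(p) = -p log₂(p) - (1-p) log₂(1-p) is the binary entropy function.

H(0.1034) = 0.4797 bits
C = 1 - 0.4797 = 0.5203 bits per symbol

This means we can reliably transmit up to 0.5203 bits of information per channel use.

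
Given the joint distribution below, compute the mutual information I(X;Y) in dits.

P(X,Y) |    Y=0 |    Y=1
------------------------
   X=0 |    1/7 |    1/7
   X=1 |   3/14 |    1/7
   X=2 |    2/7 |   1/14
0.0150 dits

Mutual information: I(X;Y) = H(X) + H(Y) - H(X,Y)

Marginals:
P(X) = (2/7, 5/14, 5/14), H(X) = 0.4748 dits
P(Y) = (9/14, 5/14), H(Y) = 0.2831 dits

Joint entropy: H(X,Y) = 0.7429 dits

I(X;Y) = 0.4748 + 0.2831 - 0.7429 = 0.0150 dits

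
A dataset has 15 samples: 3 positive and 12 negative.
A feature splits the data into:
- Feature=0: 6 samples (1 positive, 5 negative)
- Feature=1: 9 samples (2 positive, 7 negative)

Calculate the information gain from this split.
0.0034 bits

Information Gain = H(Y) - H(Y|Feature)

Before split:
P(positive) = 3/15 = 0.2000
H(Y) = 0.7219 bits

After split:
Feature=0: H = 0.6500 bits (weight = 6/15)
Feature=1: H = 0.7642 bits (weight = 9/15)
H(Y|Feature) = (6/15)×0.6500 + (9/15)×0.7642 = 0.7185 bits

Information Gain = 0.7219 - 0.7185 = 0.0034 bits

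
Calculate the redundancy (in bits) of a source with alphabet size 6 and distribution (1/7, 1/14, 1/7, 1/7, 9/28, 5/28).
0.1397 bits

Redundancy measures how far a source is from maximum entropy:
R = H_max - H(X)

Maximum entropy for 6 symbols: H_max = log_2(6) = 2.5850 bits
Actual entropy: H(X) = 2.4452 bits
Redundancy: R = 2.5850 - 2.4452 = 0.1397 bits

This redundancy represents potential for compression: the source could be compressed by 0.1397 bits per symbol.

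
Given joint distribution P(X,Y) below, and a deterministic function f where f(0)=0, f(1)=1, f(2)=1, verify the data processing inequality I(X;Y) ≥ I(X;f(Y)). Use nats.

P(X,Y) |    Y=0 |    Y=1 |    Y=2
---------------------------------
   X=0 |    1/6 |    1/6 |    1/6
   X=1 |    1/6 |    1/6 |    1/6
I(X;Y) = 0.0000, I(X;f(Y)) = 0.0000, inequality holds: 0.0000 ≥ 0.0000

Data Processing Inequality: For any Markov chain X → Y → Z, we have I(X;Y) ≥ I(X;Z).

Here Z = f(Y) is a deterministic function of Y, forming X → Y → Z.

Original I(X;Y) = 0.0000 nats

After applying f:
P(X,Z) where Z=f(Y):
- P(X,Z=0) = P(X,Y=0)
- P(X,Z=1) = P(X,Y=1) + P(X,Y=2)

I(X;Z) = I(X;f(Y)) = 0.0000 nats

Verification: 0.0000 ≥ 0.0000 ✓

Information cannot be created by processing; the function f can only lose information about X.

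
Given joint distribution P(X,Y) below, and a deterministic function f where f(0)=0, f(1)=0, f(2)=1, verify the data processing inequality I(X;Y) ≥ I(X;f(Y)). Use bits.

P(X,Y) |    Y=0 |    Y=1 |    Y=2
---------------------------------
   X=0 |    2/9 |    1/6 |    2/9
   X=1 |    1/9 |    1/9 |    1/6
I(X;Y) = 0.0051, I(X;f(Y)) = 0.0030, inequality holds: 0.0051 ≥ 0.0030

Data Processing Inequality: For any Markov chain X → Y → Z, we have I(X;Y) ≥ I(X;Z).

Here Z = f(Y) is a deterministic function of Y, forming X → Y → Z.

Original I(X;Y) = 0.0051 bits

After applying f:
P(X,Z) where Z=f(Y):
- P(X,Z=0) = P(X,Y=0) + P(X,Y=1)
- P(X,Z=1) = P(X,Y=2)

I(X;Z) = I(X;f(Y)) = 0.0030 bits

Verification: 0.0051 ≥ 0.0030 ✓

Information cannot be created by processing; the function f can only lose information about X.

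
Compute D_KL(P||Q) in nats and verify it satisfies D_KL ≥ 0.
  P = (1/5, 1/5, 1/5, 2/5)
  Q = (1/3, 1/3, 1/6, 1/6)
0.1823 nats

KL divergence satisfies the Gibbs inequality: D_KL(P||Q) ≥ 0 for all distributions P, Q.

D_KL(P||Q) = Σ p(x) log(p(x)/q(x))
Term by term:
  x=0: 1/5 × log_e[(1/5)/(1/3)] = -0.1022
  x=1: 1/5 × log_e[(1/5)/(1/3)] = -0.1022
  x=2: 1/5 × log_e[(1/5)/(1/6)] = 0.0365
  x=3: 2/5 × log_e[(2/5)/(1/6)] = 0.3502
D_KL(P||Q) = 0.1823 nats

D_KL(P||Q) = 0.1823 ≥ 0 ✓

This non-negativity is a fundamental property: relative entropy cannot be negative because it measures how different Q is from P.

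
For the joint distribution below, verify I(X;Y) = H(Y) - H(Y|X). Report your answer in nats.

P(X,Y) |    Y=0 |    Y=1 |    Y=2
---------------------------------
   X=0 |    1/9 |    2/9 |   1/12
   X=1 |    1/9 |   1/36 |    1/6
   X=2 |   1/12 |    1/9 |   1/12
I(X;Y) = 0.0931 nats

Mutual information has multiple equivalent forms:
- I(X;Y) = H(X) - H(X|Y)
- I(X;Y) = H(Y) - H(Y|X)
- I(X;Y) = H(X) + H(Y) - H(X,Y)

Computing all quantities:
H(X) = 1.0829, H(Y) = 1.0963, H(X,Y) = 2.0860
H(X|Y) = 0.9897, H(Y|X) = 1.0032

Verification:
H(X) - H(X|Y) = 1.0829 - 0.9897 = 0.0931
H(Y) - H(Y|X) = 1.0963 - 1.0032 = 0.0931
H(X) + H(Y) - H(X,Y) = 1.0829 + 1.0963 - 2.0860 = 0.0931

All forms give I(X;Y) = 0.0931 nats. ✓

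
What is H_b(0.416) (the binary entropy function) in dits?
0.2949 dits

The binary entropy function is:
H(p) = -p log(p) - (1-p) log(1-p)

H(0.416) = -0.416 × log_10(0.416) - 0.584 × log_10(0.584)
H(0.416) = 0.2949 dits

Note: Binary entropy is maximized at p=0.5 (H=1 bit) and minimized at p=0 or p=1 (H=0).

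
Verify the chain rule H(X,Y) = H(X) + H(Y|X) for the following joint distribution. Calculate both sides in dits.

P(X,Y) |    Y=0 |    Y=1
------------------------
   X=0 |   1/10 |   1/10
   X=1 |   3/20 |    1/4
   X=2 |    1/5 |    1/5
H(X,Y) = 0.7537, H(X) = 0.4581, H(Y|X) = 0.2955 (all in dits)

Chain rule: H(X,Y) = H(X) + H(Y|X)

Left side — joint entropy directly:
H(X,Y) = -Σ p(x,y) log p(x,y) = 0.7537 dits

Right side — compute H(Y|X) from the conditional distributions:
P(X) = (1/5, 2/5, 2/5), so H(X) = 0.4581 dits
H(Y|X) = Σ_x P(X=x) · H(Y|X=x):
  P(Y|X=0) = (1/2, 1/2), H(Y|X=0) = 0.3010, weight P(X=0) = 1/5
  P(Y|X=1) = (3/8, 5/8), H(Y|X=1) = 0.2873, weight P(X=1) = 2/5
  P(Y|X=2) = (1/2, 1/2), H(Y|X=2) = 0.3010, weight P(X=2) = 2/5
H(Y|X) = 0.2955 dits

H(X) + H(Y|X) = 0.4581 + 0.2955 = 0.7537 dits

Both sides equal 0.7537 dits. ✓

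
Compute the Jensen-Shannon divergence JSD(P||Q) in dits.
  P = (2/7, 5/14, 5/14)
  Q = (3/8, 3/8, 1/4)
0.0034 dits

Jensen-Shannon divergence is:
JSD(P||Q) = 0.5 × D_KL(P||M) + 0.5 × D_KL(Q||M)
where M = 0.5 × (P + Q) is the mixture distribution.

M = 0.5 × (2/7, 5/14, 5/14) + 0.5 × (3/8, 3/8, 1/4) = (0.330357, 0.366071, 0.303571)

D_KL(P||M) = 0.0034 dits
D_KL(Q||M) = 0.0035 dits

JSD(P||Q) = 0.5 × 0.0034 + 0.5 × 0.0035 = 0.0034 dits

Unlike KL divergence, JSD is symmetric and bounded: 0 ≤ JSD ≤ log(2).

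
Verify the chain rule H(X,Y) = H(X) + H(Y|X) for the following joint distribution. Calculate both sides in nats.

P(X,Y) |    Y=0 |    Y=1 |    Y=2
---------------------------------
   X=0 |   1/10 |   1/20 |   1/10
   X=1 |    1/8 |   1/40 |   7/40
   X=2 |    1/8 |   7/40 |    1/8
H(X,Y) = 2.0924, H(X) = 1.0755, H(Y|X) = 1.0168 (all in nats)

Chain rule: H(X,Y) = H(X) + H(Y|X)

Left side — joint entropy directly:
H(X,Y) = -Σ p(x,y) log p(x,y) = 2.0924 nats

Right side — compute H(Y|X) from the conditional distributions:
P(X) = (1/4, 13/40, 17/40), so H(X) = 1.0755 nats
H(Y|X) = Σ_x P(X=x) · H(Y|X=x):
  P(Y|X=0) = (2/5, 1/5, 2/5), H(Y|X=0) = 1.0549, weight P(X=0) = 1/4
  P(Y|X=1) = (5/13, 1/13, 7/13), H(Y|X=1) = 0.8981, weight P(X=1) = 13/40
  P(Y|X=2) = (5/17, 7/17, 5/17), H(Y|X=2) = 1.0852, weight P(X=2) = 17/40
H(Y|X) = 1.0168 nats

H(X) + H(Y|X) = 1.0755 + 1.0168 = 2.0924 nats

Both sides equal 2.0924 nats. ✓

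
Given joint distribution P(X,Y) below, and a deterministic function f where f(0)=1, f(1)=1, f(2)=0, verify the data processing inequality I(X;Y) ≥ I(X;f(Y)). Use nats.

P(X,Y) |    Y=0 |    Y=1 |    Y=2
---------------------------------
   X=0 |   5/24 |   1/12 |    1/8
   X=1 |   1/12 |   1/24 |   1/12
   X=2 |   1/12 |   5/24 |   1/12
I(X;Y) = 0.0715, I(X;f(Y)) = 0.0103, inequality holds: 0.0715 ≥ 0.0103

Data Processing Inequality: For any Markov chain X → Y → Z, we have I(X;Y) ≥ I(X;Z).

Here Z = f(Y) is a deterministic function of Y, forming X → Y → Z.

Original I(X;Y) = 0.0715 nats

After applying f:
P(X,Z) where Z=f(Y):
- P(X,Z=0) = P(X,Y=2)
- P(X,Z=1) = P(X,Y=0) + P(X,Y=1)

I(X;Z) = I(X;f(Y)) = 0.0103 nats

Verification: 0.0715 ≥ 0.0103 ✓

Information cannot be created by processing; the function f can only lose information about X.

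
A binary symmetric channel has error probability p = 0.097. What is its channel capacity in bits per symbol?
0.5406 bits

For a binary symmetric channel (BSC) with error probability p:
Capacity C = 1 - H(p) bits per symbol

where H(p) = -p log₂(p) - (1-p) log₂(1-p) is the binary entropy function.

H(0.097) = 0.4594 bits
C = 1 - 0.4594 = 0.5406 bits per symbol

This means we can reliably transmit up to 0.5406 bits of information per channel use.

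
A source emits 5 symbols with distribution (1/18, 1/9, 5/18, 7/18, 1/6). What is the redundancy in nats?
0.1830 nats

Redundancy measures how far a source is from maximum entropy:
R = H_max - H(X)

Maximum entropy for 5 symbols: H_max = log_e(5) = 1.6094 nats
Actual entropy: H(X) = 1.4264 nats
Redundancy: R = 1.6094 - 1.4264 = 0.1830 nats

This redundancy represents potential for compression: the source could be compressed by 0.1830 nats per symbol.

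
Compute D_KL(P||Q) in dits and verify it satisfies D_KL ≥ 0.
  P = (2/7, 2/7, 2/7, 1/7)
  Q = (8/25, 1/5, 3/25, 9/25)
0.0805 dits

KL divergence satisfies the Gibbs inequality: D_KL(P||Q) ≥ 0 for all distributions P, Q.

D_KL(P||Q) = Σ p(x) log(p(x)/q(x))
Term by term:
  x=0: 2/7 × log_10[(2/7)/(8/25)] = -0.0141
  x=1: 2/7 × log_10[(2/7)/(1/5)] = 0.0443
  x=2: 2/7 × log_10[(2/7)/(3/25)] = 0.1076
  x=3: 1/7 × log_10[(1/7)/(9/25)] = -0.0573
D_KL(P||Q) = 0.0805 dits

D_KL(P||Q) = 0.0805 ≥ 0 ✓

This non-negativity is a fundamental property: relative entropy cannot be negative because it measures how different Q is from P.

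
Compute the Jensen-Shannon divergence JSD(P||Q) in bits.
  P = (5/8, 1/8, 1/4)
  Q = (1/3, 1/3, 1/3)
0.0723 bits

Jensen-Shannon divergence is:
JSD(P||Q) = 0.5 × D_KL(P||M) + 0.5 × D_KL(Q||M)
where M = 0.5 × (P + Q) is the mixture distribution.

M = 0.5 × (5/8, 1/8, 1/4) + 0.5 × (1/3, 1/3, 1/3) = (0.479167, 0.229167, 7/24)

D_KL(P||M) = 0.0747 bits
D_KL(Q||M) = 0.0699 bits

JSD(P||Q) = 0.5 × 0.0747 + 0.5 × 0.0699 = 0.0723 bits

Unlike KL divergence, JSD is symmetric and bounded: 0 ≤ JSD ≤ log(2).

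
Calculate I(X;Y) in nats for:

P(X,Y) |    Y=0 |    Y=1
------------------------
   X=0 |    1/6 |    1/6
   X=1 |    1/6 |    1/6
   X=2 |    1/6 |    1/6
0.0000 nats

Mutual information: I(X;Y) = H(X) + H(Y) - H(X,Y)

Marginals:
P(X) = (1/3, 1/3, 1/3), H(X) = 1.0986 nats
P(Y) = (1/2, 1/2), H(Y) = 0.6931 nats

Joint entropy: H(X,Y) = 1.7918 nats

I(X;Y) = 1.0986 + 0.6931 - 1.7918 = 0.0000 nats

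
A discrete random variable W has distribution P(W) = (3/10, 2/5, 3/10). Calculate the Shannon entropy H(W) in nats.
1.0889 nats

Shannon entropy is H(X) = -Σ p(x) log p(x).

For P = (3/10, 2/5, 3/10):
H = -3/10 × log_e(3/10) -2/5 × log_e(2/5) -3/10 × log_e(3/10)
H = 1.0889 nats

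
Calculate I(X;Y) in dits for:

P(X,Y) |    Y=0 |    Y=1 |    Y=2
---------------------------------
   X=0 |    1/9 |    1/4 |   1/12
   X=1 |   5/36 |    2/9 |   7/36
0.0083 dits

Mutual information: I(X;Y) = H(X) + H(Y) - H(X,Y)

Marginals:
P(X) = (4/9, 5/9), H(X) = 0.2983 dits
P(Y) = (1/4, 17/36, 5/18), H(Y) = 0.4589 dits

Joint entropy: H(X,Y) = 0.7490 dits

I(X;Y) = 0.2983 + 0.4589 - 0.7490 = 0.0083 dits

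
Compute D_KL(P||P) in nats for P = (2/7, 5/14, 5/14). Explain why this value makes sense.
0.0000 nats

KL divergence satisfies the Gibbs inequality: D_KL(P||Q) ≥ 0 for all distributions P, Q.

D_KL(P||Q) = Σ p(x) log(p(x)/q(x))
Each term is p(x) × log_e(p(x)/p(x)) = p(x) × log_e(1) = 0, so the sum is 0.
D_KL(P||Q) = 0.0000 nats

When P = Q, the KL divergence is exactly 0, as there is no 'divergence' between identical distributions.

This non-negativity is a fundamental property: relative entropy cannot be negative because it measures how different Q is from P.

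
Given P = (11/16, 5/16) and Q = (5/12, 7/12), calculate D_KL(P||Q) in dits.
0.0648 dits

KL divergence: D_KL(P||Q) = Σ p(x) log(p(x)/q(x))

Computing term by term:
  x=0: 11/16 × log_10[(11/16)/(5/12)] = 11/16 × 0.2175 = 0.1495
  x=1: 5/16 × log_10[(5/16)/(7/12)] = 5/16 × -0.2711 = -0.0847

D_KL(P||Q) = 0.0648 dits

Note: KL divergence is always non-negative and equals 0 iff P = Q.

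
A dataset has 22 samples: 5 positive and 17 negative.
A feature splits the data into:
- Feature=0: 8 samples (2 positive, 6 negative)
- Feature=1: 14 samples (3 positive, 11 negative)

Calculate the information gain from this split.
0.0012 bits

Information Gain = H(Y) - H(Y|Feature)

Before split:
P(positive) = 5/22 = 0.2273
H(Y) = 0.7732 bits

After split:
Feature=0: H = 0.8113 bits (weight = 8/22)
Feature=1: H = 0.7496 bits (weight = 14/22)
H(Y|Feature) = (8/22)×0.8113 + (14/22)×0.7496 = 0.7720 bits

Information Gain = 0.7732 - 0.7720 = 0.0012 bits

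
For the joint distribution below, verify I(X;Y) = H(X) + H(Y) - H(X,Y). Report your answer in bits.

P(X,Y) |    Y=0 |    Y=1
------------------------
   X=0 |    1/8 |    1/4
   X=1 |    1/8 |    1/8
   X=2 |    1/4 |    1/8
I(X;Y) = 0.0613 bits

Mutual information has multiple equivalent forms:
- I(X;Y) = H(X) - H(X|Y)
- I(X;Y) = H(Y) - H(Y|X)
- I(X;Y) = H(X) + H(Y) - H(X,Y)

Computing all quantities:
H(X) = 1.5613, H(Y) = 1.0000, H(X,Y) = 2.5000
H(X|Y) = 1.5000, H(Y|X) = 0.9387

Verification:
H(X) - H(X|Y) = 1.5613 - 1.5000 = 0.0613
H(Y) - H(Y|X) = 1.0000 - 0.9387 = 0.0613
H(X) + H(Y) - H(X,Y) = 1.5613 + 1.0000 - 2.5000 = 0.0613

All forms give I(X;Y) = 0.0613 bits. ✓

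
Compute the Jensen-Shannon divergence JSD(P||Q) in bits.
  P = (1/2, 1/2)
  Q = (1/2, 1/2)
0.0000 bits

Jensen-Shannon divergence is:
JSD(P||Q) = 0.5 × D_KL(P||M) + 0.5 × D_KL(Q||M)
where M = 0.5 × (P + Q) is the mixture distribution.

M = 0.5 × (1/2, 1/2) + 0.5 × (1/2, 1/2) = (1/2, 1/2)

D_KL(P||M) = 0.0000 bits
D_KL(Q||M) = 0.0000 bits

JSD(P||Q) = 0.5 × 0.0000 + 0.5 × 0.0000 = 0.0000 bits

Unlike KL divergence, JSD is symmetric and bounded: 0 ≤ JSD ≤ log(2).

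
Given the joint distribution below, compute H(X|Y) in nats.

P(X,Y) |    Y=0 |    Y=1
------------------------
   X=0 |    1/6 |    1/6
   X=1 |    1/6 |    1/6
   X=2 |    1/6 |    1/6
1.0986 nats

Using the chain rule: H(X|Y) = H(X,Y) - H(Y)

First, compute H(X,Y) = 1.7918 nats

Marginal P(Y) = (1/2, 1/2)
H(Y) = 0.6931 nats

H(X|Y) = H(X,Y) - H(Y) = 1.7918 - 0.6931 = 1.0986 nats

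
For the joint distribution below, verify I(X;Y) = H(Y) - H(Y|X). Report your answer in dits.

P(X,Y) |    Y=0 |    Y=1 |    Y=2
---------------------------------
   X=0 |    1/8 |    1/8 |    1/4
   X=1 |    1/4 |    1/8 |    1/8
I(X;Y) = 0.0184 dits

Mutual information has multiple equivalent forms:
- I(X;Y) = H(X) - H(X|Y)
- I(X;Y) = H(Y) - H(Y|X)
- I(X;Y) = H(X) + H(Y) - H(X,Y)

Computing all quantities:
H(X) = 0.3010, H(Y) = 0.4700, H(X,Y) = 0.7526
H(X|Y) = 0.2826, H(Y|X) = 0.4515

Verification:
H(X) - H(X|Y) = 0.3010 - 0.2826 = 0.0184
H(Y) - H(Y|X) = 0.4700 - 0.4515 = 0.0184
H(X) + H(Y) - H(X,Y) = 0.3010 + 0.4700 - 0.7526 = 0.0184

All forms give I(X;Y) = 0.0184 dits. ✓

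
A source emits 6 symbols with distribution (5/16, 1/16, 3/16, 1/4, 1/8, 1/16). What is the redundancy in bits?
0.2327 bits

Redundancy measures how far a source is from maximum entropy:
R = H_max - H(X)

Maximum entropy for 6 symbols: H_max = log_2(6) = 2.5850 bits
Actual entropy: H(X) = 2.3522 bits
Redundancy: R = 2.5850 - 2.3522 = 0.2327 bits

This redundancy represents potential for compression: the source could be compressed by 0.2327 bits per symbol.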